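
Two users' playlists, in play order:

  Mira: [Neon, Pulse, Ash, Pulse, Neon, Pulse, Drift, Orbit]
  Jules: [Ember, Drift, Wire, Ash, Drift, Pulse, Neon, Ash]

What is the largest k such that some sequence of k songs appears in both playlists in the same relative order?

Taking Ash (Mira #3, Jules #4), Pulse (Mira #4, Jules #6), Neon (Mira #5, Jules #7) gives a common subsequence of length 3. The LCS DP gives dp[8][8] = 3, so this is optimal.

3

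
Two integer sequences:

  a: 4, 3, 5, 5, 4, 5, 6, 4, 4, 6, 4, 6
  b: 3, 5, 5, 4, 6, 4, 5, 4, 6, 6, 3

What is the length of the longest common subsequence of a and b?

9

One common subsequence of length 9: 3 (a #2, b #1) → 5 (a #3, b #2) → 5 (a #4, b #3) → 4 (a #5, b #4) → 6 (a #7, b #5) → 4 (a #8, b #6) → 4 (a #9, b #8) → 6 (a #10, b #9) → 6 (a #12, b #10). dp[12][11] = 9 confirms this is the maximum.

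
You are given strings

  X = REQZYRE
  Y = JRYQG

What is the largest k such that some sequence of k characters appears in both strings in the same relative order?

Let dp[i][j] be the LCS length of the first i characters of X and the first j characters of Y. dp[i][j] = dp[i-1][j-1]+1 when the i-th and j-th characters match, else max(dp[i-1][j], dp[i][j-1]).
    ·  J  R  Y  Q  G
 ·  0  0  0  0  0  0
 R  0  0  1  1  1  1
 E  0  0  1  1  1  1
 Q  0  0  1  1  2  2
 Z  0  0  1  1  2  2
 Y  0  0  1  2  2  2
 R  0  0  1  2  2  2
 E  0  0  1  2  2  2
dp[7][5] = 2. One LCS (by backtracking along matches): RQ.

2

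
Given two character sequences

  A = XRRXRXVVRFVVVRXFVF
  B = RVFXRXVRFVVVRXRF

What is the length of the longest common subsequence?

13

Pick R at A[2]=B[1], X at A[4]=B[4], R at A[5]=B[5], X at A[6]=B[6], V at A[8]=B[7], R at A[9]=B[8], F at A[10]=B[9], V at A[11]=B[10], V at A[12]=B[11], V at A[13]=B[12], R at A[14]=B[13], X at A[15]=B[14], F at A[18]=B[16]; all 13 characters appear in both, in order. Since dp[18][16] = 13, nothing longer is possible.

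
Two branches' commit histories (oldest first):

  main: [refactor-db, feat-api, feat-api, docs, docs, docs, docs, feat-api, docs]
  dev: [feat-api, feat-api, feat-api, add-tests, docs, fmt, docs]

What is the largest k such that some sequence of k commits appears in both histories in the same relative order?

Taking feat-api at main[2]=dev[2], feat-api at main[3]=dev[3], docs at main[4]=dev[5], docs at main[9]=dev[7] gives a common subsequence of length 4. dp[9][7] = 4 confirms this is the maximum.

4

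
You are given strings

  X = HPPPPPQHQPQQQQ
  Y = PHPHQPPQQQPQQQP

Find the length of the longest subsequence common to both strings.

10

Match H (X #1, Y #2), P (X #2, Y #3), P (X #3, Y #6), P (X #4, Y #7), Q (X #7, Y #9), Q (X #9, Y #10), P (X #10, Y #11), Q (X #11, Y #12), Q (X #12, Y #13), Q (X #13, Y #14) — 10 characters in the same relative order in both. dp[14][15] = 10 confirms this is the maximum.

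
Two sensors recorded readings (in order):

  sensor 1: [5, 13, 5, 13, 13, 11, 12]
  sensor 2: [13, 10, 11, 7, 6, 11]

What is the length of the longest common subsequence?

Match 13 [2,1], 11 [6,6] — 2 values in the same relative order in both, and the DP table's final entry dp[7][6] is also 2, so no common subsequence is longer.

2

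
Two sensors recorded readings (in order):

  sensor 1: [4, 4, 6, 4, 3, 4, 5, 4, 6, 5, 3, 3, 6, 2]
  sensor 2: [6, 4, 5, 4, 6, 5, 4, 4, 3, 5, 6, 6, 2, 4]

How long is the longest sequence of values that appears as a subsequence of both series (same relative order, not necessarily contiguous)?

Taking 4 (sensor 1 #1, sensor 2 #2), 4 (sensor 1 #2, sensor 2 #4), 6 (sensor 1 #3, sensor 2 #5), 4 (sensor 1 #4, sensor 2 #8), 3 (sensor 1 #5, sensor 2 #9), 5 (sensor 1 #7, sensor 2 #10), 6 (sensor 1 #9, sensor 2 #11), 6 (sensor 1 #13, sensor 2 #12), 2 (sensor 1 #14, sensor 2 #13) gives a common subsequence of length 9. Since dp[14][14] = 9, nothing longer is possible.

9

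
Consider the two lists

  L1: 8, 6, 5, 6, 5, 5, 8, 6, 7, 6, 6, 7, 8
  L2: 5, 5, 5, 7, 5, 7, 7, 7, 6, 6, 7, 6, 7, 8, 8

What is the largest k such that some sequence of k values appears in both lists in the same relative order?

Taking 5 (L1 #3, L2 #2); then 5 (L1 #5, L2 #3); then 5 (L1 #6, L2 #5); then 6 (L1 #8, L2 #10); then 7 (L1 #9, L2 #11); then 6 (L1 #11, L2 #12); then 7 (L1 #12, L2 #13); then 8 (L1 #13, L2 #15) gives a common subsequence of length 8. The LCS DP gives dp[13][15] = 8, so this is optimal.

8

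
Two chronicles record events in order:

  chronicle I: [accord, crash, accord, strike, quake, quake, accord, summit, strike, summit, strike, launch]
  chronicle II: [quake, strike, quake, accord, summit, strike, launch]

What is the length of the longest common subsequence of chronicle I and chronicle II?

One common subsequence of length 6: strike at chronicle I[4]=chronicle II[2], quake at chronicle I[6]=chronicle II[3], accord at chronicle I[7]=chronicle II[4], summit at chronicle I[10]=chronicle II[5], strike at chronicle I[11]=chronicle II[6], launch at chronicle I[12]=chronicle II[7]. The LCS DP gives dp[12][7] = 6, so this is optimal.

6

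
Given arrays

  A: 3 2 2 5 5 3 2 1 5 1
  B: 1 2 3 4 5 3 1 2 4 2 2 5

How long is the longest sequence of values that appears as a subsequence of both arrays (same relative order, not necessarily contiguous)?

Taking 3 [1,6]; then 2 [2,8]; then 2 [3,10]; then 2 [7,11]; then 5 [9,12] gives a common subsequence of length 5. The LCS DP gives dp[10][12] = 5, so this is optimal.

5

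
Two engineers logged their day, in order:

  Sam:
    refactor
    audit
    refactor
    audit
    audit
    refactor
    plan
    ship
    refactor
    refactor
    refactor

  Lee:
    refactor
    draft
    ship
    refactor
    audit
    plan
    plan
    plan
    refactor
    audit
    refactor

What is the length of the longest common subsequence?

6

Match refactor [1,1], refactor [3,4], audit [4,5], plan [7,8], refactor [9,9], refactor [11,11] — 6 tasks in the same relative order in both. Since dp[11][11] = 6, nothing longer is possible.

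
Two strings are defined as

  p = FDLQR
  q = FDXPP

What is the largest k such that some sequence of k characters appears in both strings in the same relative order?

Let dp[i][j] be the LCS length of the first i characters of p and the first j characters of q. dp[i][j] = dp[i-1][j-1]+1 when the i-th and j-th characters match, else max(dp[i-1][j], dp[i][j-1]).
    ·  F  D  X  P  P
 ·  0  0  0  0  0  0
 F  0  1  1  1  1  1
 D  0  1  2  2  2  2
 L  0  1  2  2  2  2
 Q  0  1  2  2  2  2
 R  0  1  2  2  2  2
dp[5][5] = 2. One LCS (by backtracking along matches): FD.

2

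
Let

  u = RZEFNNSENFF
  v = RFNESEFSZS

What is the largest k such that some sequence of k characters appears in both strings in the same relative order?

6

Pick R (u #1, v #1); then F (u #4, v #2); then N (u #5, v #3); then S (u #7, v #5); then E (u #8, v #6); then F (u #10, v #7); all 6 characters appear in both, in order. The LCS DP gives dp[11][10] = 6, so this is optimal.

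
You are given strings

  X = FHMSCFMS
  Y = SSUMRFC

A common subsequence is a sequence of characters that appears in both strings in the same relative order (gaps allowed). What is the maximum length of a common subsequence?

2

Pick F at X[1]=Y[6], C at X[5]=Y[7]; all 2 characters appear in both, in order. Since dp[8][7] = 2, nothing longer is possible.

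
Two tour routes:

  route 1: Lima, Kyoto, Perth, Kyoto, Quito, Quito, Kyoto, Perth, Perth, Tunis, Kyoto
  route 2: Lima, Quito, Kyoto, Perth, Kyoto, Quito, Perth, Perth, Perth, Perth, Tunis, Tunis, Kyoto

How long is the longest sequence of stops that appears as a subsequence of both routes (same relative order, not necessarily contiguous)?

9

Pick Lima [1,1], then Kyoto [2,3], then Perth [3,4], then Kyoto [4,5], then Quito [5,6], then Perth [8,9], then Perth [9,10], then Tunis [10,12], then Kyoto [11,13]; all 9 stops appear in both, in order. dp[11][13] = 9 confirms this is the maximum.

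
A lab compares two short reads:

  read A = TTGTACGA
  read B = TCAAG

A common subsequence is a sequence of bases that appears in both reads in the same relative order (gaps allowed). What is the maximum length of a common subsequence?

3

Let dp[i][j] be the LCS length of the first i bases of read A and the first j bases of read B. dp[i][j] = dp[i-1][j-1]+1 when the i-th and j-th bases match, else max(dp[i-1][j], dp[i][j-1]).
    ·  T  C  A  A  G
 ·  0  0  0  0  0  0
 T  0  1  1  1  1  1
 T  0  1  1  1  1  1
 G  0  1  1  1  1  2
 T  0  1  1  1  1  2
 A  0  1  1  2  2  2
 C  0  1  2  2  2  2
 G  0  1  2  2  2  3
 A  0  1  2  3  3  3
dp[8][5] = 3. One LCS (by backtracking along matches): TAG.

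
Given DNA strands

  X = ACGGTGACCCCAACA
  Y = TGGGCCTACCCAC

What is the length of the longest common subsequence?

Taking G (X #3, Y #3), then G (X #4, Y #4), then T (X #5, Y #7), then A (X #7, Y #8), then C (X #9, Y #9), then C (X #10, Y #10), then C (X #11, Y #11), then A (X #13, Y #12), then C (X #14, Y #13) gives a common subsequence of length 9. Since dp[15][13] = 9, nothing longer is possible.

9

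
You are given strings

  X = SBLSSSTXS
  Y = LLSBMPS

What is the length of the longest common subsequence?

3

Pick S at X[1]=Y[3]; then B at X[2]=Y[4]; then S at X[9]=Y[7]; all 3 characters appear in both, in order, and the DP table's final entry dp[9][7] is also 3, so no common subsequence is longer.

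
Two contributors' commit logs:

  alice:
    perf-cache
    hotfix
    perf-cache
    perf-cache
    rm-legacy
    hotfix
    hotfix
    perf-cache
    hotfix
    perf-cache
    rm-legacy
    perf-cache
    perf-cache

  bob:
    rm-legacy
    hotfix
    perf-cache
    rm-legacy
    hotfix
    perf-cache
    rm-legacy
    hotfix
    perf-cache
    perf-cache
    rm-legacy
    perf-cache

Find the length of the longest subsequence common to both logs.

Taking perf-cache [1,3] → hotfix [2,5] → perf-cache [4,6] → rm-legacy [5,7] → hotfix [7,8] → perf-cache [8,9] → perf-cache [10,10] → rm-legacy [11,11] → perf-cache [13,12] gives a common subsequence of length 9, and the DP table's final entry dp[13][12] is also 9, so no common subsequence is longer.

9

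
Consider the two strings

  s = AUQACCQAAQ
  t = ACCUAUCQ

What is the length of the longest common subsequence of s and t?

Pick A [1,1]; then U [2,4]; then A [4,5]; then C [6,7]; then Q [10,8]; all 5 characters appear in both, in order. dp[10][8] = 5 confirms this is the maximum.

5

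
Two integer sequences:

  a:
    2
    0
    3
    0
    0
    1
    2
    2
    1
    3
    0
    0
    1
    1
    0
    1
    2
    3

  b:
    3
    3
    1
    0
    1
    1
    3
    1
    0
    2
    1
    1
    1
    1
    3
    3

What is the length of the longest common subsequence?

Taking 3 (a #3, b #2), 0 (a #5, b #4), 1 (a #6, b #5), 1 (a #9, b #6), 3 (a #10, b #7), 0 (a #11, b #9), 1 (a #13, b #12), 1 (a #14, b #13), 1 (a #16, b #14), 3 (a #18, b #16) gives a common subsequence of length 10, and the DP table's final entry dp[18][16] is also 10, so no common subsequence is longer.

10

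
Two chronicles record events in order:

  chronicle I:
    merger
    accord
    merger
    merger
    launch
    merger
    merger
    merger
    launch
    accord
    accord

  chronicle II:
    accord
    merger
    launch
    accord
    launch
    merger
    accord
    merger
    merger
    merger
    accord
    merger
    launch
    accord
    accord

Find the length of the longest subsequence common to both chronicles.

10

One common subsequence of length 10: merger at chronicle I[1]=chronicle II[2] → accord at chronicle I[2]=chronicle II[4] → merger at chronicle I[3]=chronicle II[6] → merger at chronicle I[4]=chronicle II[8] → merger at chronicle I[6]=chronicle II[9] → merger at chronicle I[7]=chronicle II[10] → merger at chronicle I[8]=chronicle II[12] → launch at chronicle I[9]=chronicle II[13] → accord at chronicle I[10]=chronicle II[14] → accord at chronicle I[11]=chronicle II[15]. Since dp[11][15] = 10, nothing longer is possible.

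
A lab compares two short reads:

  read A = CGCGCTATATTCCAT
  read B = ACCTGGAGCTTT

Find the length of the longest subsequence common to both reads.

7

Taking C at read A[1]=read B[3]; then G at read A[2]=read B[6]; then G at read A[4]=read B[8]; then C at read A[5]=read B[9]; then T at read A[10]=read B[10]; then T at read A[11]=read B[11]; then T at read A[15]=read B[12] gives a common subsequence of length 7, and the DP table's final entry dp[15][12] is also 7, so no common subsequence is longer.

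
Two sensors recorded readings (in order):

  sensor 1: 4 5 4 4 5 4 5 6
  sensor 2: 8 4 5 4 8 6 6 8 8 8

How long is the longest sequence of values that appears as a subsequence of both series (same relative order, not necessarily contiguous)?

Let dp[i][j] be the LCS length of the first i values of sensor 1 and the first j values of sensor 2. dp[i][j] = dp[i-1][j-1]+1 when the i-th and j-th values match, else max(dp[i-1][j], dp[i][j-1]).
    ·  8  4  5  4  8  6  6  8  8  8
 ·  0  0  0  0  0  0  0  0  0  0  0
 4  0  0  1  1  1  1  1  1  1  1  1
 5  0  0  1  2  2  2  2  2  2  2  2
 4  0  0  1  2  3  3  3  3  3  3  3
 4  0  0  1  2  3  3  3  3  3  3  3
 5  0  0  1  2  3  3  3  3  3  3  3
 4  0  0  1  2  3  3  3  3  3  3  3
 5  0  0  1  2  3  3  3  3  3  3  3
 6  0  0  1  2  3  3  4  4  4  4  4
dp[8][10] = 4. One LCS (by backtracking along matches): 4, 5, 4, 6.

4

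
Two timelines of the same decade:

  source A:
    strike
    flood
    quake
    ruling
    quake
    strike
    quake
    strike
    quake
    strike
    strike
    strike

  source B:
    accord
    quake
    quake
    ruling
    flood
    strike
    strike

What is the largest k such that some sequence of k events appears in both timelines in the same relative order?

Taking quake (source A #3, source B #3) → ruling (source A #4, source B #4) → strike (source A #11, source B #6) → strike (source A #12, source B #7) gives a common subsequence of length 4. dp[12][7] = 4 confirms this is the maximum.

4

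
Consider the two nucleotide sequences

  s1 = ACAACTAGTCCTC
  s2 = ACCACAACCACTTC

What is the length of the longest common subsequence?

9

One common subsequence of length 9: A at s1[1]=s2[4], then C at s1[2]=s2[5], then A at s1[3]=s2[6], then A at s1[4]=s2[7], then C at s1[5]=s2[9], then A at s1[7]=s2[10], then T at s1[9]=s2[12], then T at s1[12]=s2[13], then C at s1[13]=s2[14]. The LCS DP gives dp[13][14] = 9, so this is optimal.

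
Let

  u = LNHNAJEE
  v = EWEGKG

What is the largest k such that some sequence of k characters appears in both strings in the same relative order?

Let dp[i][j] be the LCS length of the first i characters of u and the first j characters of v. dp[i][j] = dp[i-1][j-1]+1 when the i-th and j-th characters match, else max(dp[i-1][j], dp[i][j-1]).
    ·  E  W  E  G  K  G
 ·  0  0  0  0  0  0  0
 L  0  0  0  0  0  0  0
 N  0  0  0  0  0  0  0
 H  0  0  0  0  0  0  0
 N  0  0  0  0  0  0  0
 A  0  0  0  0  0  0  0
 J  0  0  0  0  0  0  0
 E  0  1  1  1  1  1  1
 E  0  1  1  2  2  2  2
dp[8][6] = 2. One LCS (by backtracking along matches): EE.

2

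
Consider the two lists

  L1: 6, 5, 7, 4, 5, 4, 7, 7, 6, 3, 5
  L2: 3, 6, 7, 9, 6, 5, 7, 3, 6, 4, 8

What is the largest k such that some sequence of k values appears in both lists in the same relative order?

5

Taking 6 [1,2]; then 7 [3,3]; then 5 [5,6]; then 7 [7,7]; then 6 [9,9] gives a common subsequence of length 5. The LCS DP gives dp[11][11] = 5, so this is optimal.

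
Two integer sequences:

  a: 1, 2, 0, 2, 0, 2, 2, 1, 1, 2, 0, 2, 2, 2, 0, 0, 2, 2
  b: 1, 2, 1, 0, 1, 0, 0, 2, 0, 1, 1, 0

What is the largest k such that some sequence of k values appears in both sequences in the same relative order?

8

Match 1 (a #1, b #1), 2 (a #2, b #2), 0 (a #3, b #7), 2 (a #4, b #8), 0 (a #5, b #9), 1 (a #8, b #10), 1 (a #9, b #11), 0 (a #16, b #12) — 8 values in the same relative order in both. Since dp[18][12] = 8, nothing longer is possible.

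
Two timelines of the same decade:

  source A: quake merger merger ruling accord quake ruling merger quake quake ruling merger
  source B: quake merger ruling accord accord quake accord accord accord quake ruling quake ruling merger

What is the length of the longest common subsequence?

Pick quake (source A #1, source B #1); then merger (source A #3, source B #2); then ruling (source A #4, source B #3); then accord (source A #5, source B #9); then quake (source A #6, source B #10); then ruling (source A #7, source B #11); then quake (source A #10, source B #12); then ruling (source A #11, source B #13); then merger (source A #12, source B #14); all 9 events appear in both, in order. Since dp[12][14] = 9, nothing longer is possible.

9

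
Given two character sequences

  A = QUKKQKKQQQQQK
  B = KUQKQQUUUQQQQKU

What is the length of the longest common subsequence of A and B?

9

One common subsequence of length 9: Q [1,3]; then K [4,4]; then Q [5,5]; then Q [8,6]; then Q [9,10]; then Q [10,11]; then Q [11,12]; then Q [12,13]; then K [13,14]. The LCS DP gives dp[13][15] = 9, so this is optimal.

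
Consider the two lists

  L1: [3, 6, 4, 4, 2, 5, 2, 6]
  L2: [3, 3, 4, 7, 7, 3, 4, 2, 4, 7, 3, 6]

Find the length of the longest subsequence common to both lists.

5

Let dp[i][j] be the LCS length of the first i values of L1 and the first j values of L2. dp[i][j] = dp[i-1][j-1]+1 when the i-th and j-th values match, else max(dp[i-1][j], dp[i][j-1]).
    ·  3  3  4  7  7  3  4  2  4  7  3  6
 ·  0  0  0  0  0  0  0  0  0  0  0  0  0
 3  0  1  1  1  1  1  1  1  1  1  1  1  1
 6  0  1  1  1  1  1  1  1  1  1  1  1  2
 4  0  1  1  2  2  2  2  2  2  2  2  2  2
 4  0  1  1  2  2  2  2  3  3  3  3  3  3
 2  0  1  1  2  2  2  2  3  4  4  4  4  4
 5  0  1  1  2  2  2  2  3  4  4  4  4  4
 2  0  1  1  2  2  2  2  3  4  4  4  4  4
 6  0  1  1  2  2  2  2  3  4  4  4  4  5
dp[8][12] = 5. One LCS (by backtracking along matches): 3, 4, 4, 2, 6.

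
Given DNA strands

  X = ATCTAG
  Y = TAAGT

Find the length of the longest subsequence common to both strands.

3

Match A [1,2] → A [5,3] → G [6,4] — 3 bases in the same relative order in both, and the DP table's final entry dp[6][5] is also 3, so no common subsequence is longer.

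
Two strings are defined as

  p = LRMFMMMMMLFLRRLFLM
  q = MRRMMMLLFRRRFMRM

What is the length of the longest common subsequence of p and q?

Taking R [2,3] → M [3,4] → M [5,5] → M [6,6] → L [10,8] → F [11,9] → R [13,11] → R [14,12] → F [16,13] → M [18,16] gives a common subsequence of length 10. The LCS DP gives dp[18][16] = 10, so this is optimal.

10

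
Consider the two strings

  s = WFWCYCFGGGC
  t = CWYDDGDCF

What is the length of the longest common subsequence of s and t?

4

Let dp[i][j] be the LCS length of the first i characters of s and the first j characters of t. dp[i][j] = dp[i-1][j-1]+1 when the i-th and j-th characters match, else max(dp[i-1][j], dp[i][j-1]).
    ·  C  W  Y  D  D  G  D  C  F
 ·  0  0  0  0  0  0  0  0  0  0
 W  0  0  1  1  1  1  1  1  1  1
 F  0  0  1  1  1  1  1  1  1  2
 W  0  0  1  1  1  1  1  1  1  2
 C  0  1  1  1  1  1  1  1  2  2
 Y  0  1  1  2  2  2  2  2  2  2
 C  0  1  1  2  2  2  2  2  3  3
 F  0  1  1  2  2  2  2  2  3  4
 G  0  1  1  2  2  2  3  3  3  4
 G  0  1  1  2  2  2  3  3  3  4
 G  0  1  1  2  2  2  3  3  3  4
 C  0  1  1  2  2  2  3  3  4  4
dp[11][9] = 4. One LCS (by backtracking along matches): WYCF.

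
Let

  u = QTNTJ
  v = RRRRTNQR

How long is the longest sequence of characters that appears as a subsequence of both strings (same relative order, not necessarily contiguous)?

One common subsequence of length 2: T at u[2]=v[5], N at u[3]=v[6]. Since dp[5][8] = 2, nothing longer is possible.

2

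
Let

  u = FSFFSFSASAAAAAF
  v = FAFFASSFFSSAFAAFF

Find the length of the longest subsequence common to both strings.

11

Taking F at u[1]=v[1], F at u[3]=v[3], F at u[4]=v[4], S at u[5]=v[7], F at u[6]=v[9], S at u[7]=v[10], S at u[9]=v[11], A at u[10]=v[12], A at u[11]=v[14], A at u[12]=v[15], F at u[15]=v[17] gives a common subsequence of length 11. The LCS DP gives dp[15][17] = 11, so this is optimal.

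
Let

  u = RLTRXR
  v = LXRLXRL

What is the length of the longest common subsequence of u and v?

4

Match R (u #1, v #3), then L (u #2, v #4), then X (u #5, v #5), then R (u #6, v #6) — 4 characters in the same relative order in both. dp[6][7] = 4 confirms this is the maximum.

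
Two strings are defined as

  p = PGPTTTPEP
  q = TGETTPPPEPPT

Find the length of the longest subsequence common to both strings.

Pick G [2,2], T [4,4], T [5,5], P [7,8], E [8,9], P [9,11]; all 6 characters appear in both, in order. The LCS DP gives dp[9][12] = 6, so this is optimal.

6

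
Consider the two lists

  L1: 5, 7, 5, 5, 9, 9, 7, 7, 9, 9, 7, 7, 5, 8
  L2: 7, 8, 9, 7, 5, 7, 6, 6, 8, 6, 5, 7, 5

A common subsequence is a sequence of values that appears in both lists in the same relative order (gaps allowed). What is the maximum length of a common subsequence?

One common subsequence of length 6: 7 [2,1], then 9 [6,3], then 7 [7,4], then 7 [8,6], then 7 [12,12], then 5 [13,13]. The LCS DP gives dp[14][13] = 6, so this is optimal.

6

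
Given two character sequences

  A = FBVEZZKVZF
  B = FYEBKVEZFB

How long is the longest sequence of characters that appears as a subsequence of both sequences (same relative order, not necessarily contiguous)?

Pick F at A[1]=B[1], then B at A[2]=B[4], then V at A[3]=B[6], then E at A[4]=B[7], then Z at A[9]=B[8], then F at A[10]=B[9]; all 6 characters appear in both, in order. Since dp[10][10] = 6, nothing longer is possible.

6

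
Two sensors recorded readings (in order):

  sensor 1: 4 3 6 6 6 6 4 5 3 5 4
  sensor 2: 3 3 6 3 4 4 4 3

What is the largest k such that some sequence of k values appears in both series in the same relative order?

4

Pick 3 (sensor 1 #2, sensor 2 #2) → 6 (sensor 1 #3, sensor 2 #3) → 4 (sensor 1 #7, sensor 2 #7) → 3 (sensor 1 #9, sensor 2 #8); all 4 values appear in both, in order, and the DP table's final entry dp[11][8] is also 4, so no common subsequence is longer.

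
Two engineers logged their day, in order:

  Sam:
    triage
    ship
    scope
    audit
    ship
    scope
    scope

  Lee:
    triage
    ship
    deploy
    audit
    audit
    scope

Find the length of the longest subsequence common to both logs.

4

Match triage [1,1], then ship [2,2], then audit [4,5], then scope [7,6] — 4 tasks in the same relative order in both. dp[7][6] = 4 confirms this is the maximum.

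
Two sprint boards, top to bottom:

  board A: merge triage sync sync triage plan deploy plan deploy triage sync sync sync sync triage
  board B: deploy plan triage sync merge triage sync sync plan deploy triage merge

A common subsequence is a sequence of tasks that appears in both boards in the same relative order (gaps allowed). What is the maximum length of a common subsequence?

Match merge (board A #1, board B #5); then triage (board A #2, board B #6); then sync (board A #3, board B #7); then sync (board A #4, board B #8); then plan (board A #8, board B #9); then deploy (board A #9, board B #10); then triage (board A #10, board B #11) — 7 tasks in the same relative order in both. The LCS DP gives dp[15][12] = 7, so this is optimal.

7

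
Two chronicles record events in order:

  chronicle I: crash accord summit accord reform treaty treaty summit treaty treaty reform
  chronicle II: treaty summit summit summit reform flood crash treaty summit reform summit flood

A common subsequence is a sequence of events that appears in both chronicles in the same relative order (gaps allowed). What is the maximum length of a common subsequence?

Pick summit at chronicle I[3]=chronicle II[4] → reform at chronicle I[5]=chronicle II[5] → treaty at chronicle I[7]=chronicle II[8] → summit at chronicle I[8]=chronicle II[9] → reform at chronicle I[11]=chronicle II[10]; all 5 events appear in both, in order. dp[11][12] = 5 confirms this is the maximum.

5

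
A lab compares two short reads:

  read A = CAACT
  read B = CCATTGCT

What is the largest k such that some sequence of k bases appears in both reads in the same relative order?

4

One common subsequence of length 4: C [1,2], A [2,3], C [4,7], T [5,8], and the DP table's final entry dp[5][8] is also 4, so no common subsequence is longer.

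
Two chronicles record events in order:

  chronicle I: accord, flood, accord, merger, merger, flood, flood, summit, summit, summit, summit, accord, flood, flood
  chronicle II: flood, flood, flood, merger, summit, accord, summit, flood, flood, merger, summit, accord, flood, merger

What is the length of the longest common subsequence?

8

Pick flood [2,1], flood [6,2], flood [7,3], summit [8,5], summit [9,7], summit [11,11], accord [12,12], flood [13,13]; all 8 events appear in both, in order. dp[14][14] = 8 confirms this is the maximum.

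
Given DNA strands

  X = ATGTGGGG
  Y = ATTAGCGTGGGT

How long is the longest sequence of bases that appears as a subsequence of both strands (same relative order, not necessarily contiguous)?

7

Let dp[i][j] be the LCS length of the first i bases of X and the first j bases of Y. dp[i][j] = dp[i-1][j-1]+1 when the i-th and j-th bases match, else max(dp[i-1][j], dp[i][j-1]).
    ·  A  T  T  A  G  C  G  T  G  G  G  T
 ·  0  0  0  0  0  0  0  0  0  0  0  0  0
 A  0  1  1  1  1  1  1  1  1  1  1  1  1
 T  0  1  2  2  2  2  2  2  2  2  2  2  2
 G  0  1  2  2  2  3  3  3  3  3  3  3  3
 T  0  1  2  3  3  3  3  3  4  4  4  4  4
 G  0  1  2  3  3  4  4  4  4  5  5  5  5
 G  0  1  2  3  3  4  4  5  5  5  6  6  6
 G  0  1  2  3  3  4  4  5  5  6  6  7  7
 G  0  1  2  3  3  4  4  5  5  6  7  7  7
dp[8][12] = 7. One LCS (by backtracking along matches): ATGTGGG.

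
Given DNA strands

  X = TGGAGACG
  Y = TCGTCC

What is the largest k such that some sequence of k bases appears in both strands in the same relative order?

3

Taking T (X #1, Y #1); then G (X #2, Y #3); then C (X #7, Y #6) gives a common subsequence of length 3. The LCS DP gives dp[8][6] = 3, so this is optimal.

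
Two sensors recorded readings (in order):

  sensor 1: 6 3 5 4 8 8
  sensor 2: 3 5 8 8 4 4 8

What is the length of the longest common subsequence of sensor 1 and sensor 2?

4

Let dp[i][j] be the LCS length of the first i values of sensor 1 and the first j values of sensor 2. dp[i][j] = dp[i-1][j-1]+1 when the i-th and j-th values match, else max(dp[i-1][j], dp[i][j-1]).
    ·  3  5  8  8  4  4  8
 ·  0  0  0  0  0  0  0  0
 6  0  0  0  0  0  0  0  0
 3  0  1  1  1  1  1  1  1
 5  0  1  2  2  2  2  2  2
 4  0  1  2  2  2  3  3  3
 8  0  1  2  3  3  3  3  4
 8  0  1  2  3  4  4  4  4
dp[6][7] = 4. One LCS (by backtracking along matches): 3, 5, 4, 8.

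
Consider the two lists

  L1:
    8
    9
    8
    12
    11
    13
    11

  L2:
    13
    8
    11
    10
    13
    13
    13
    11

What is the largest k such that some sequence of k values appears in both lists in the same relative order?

Taking 8 (L1 #3, L2 #2), 11 (L1 #5, L2 #3), 13 (L1 #6, L2 #7), 11 (L1 #7, L2 #8) gives a common subsequence of length 4. dp[7][8] = 4 confirms this is the maximum.

4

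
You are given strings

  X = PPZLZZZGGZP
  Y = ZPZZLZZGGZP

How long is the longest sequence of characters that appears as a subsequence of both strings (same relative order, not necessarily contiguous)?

9

Let dp[i][j] be the LCS length of the first i characters of X and the first j characters of Y. dp[i][j] = dp[i-1][j-1]+1 when the i-th and j-th characters match, else max(dp[i-1][j], dp[i][j-1]).
    ·  Z  P  Z  Z  L  Z  Z  G  G  Z  P
 ·  0  0  0  0  0  0  0  0  0  0  0  0
 P  0  0  1  1  1  1  1  1  1  1  1  1
 P  0  0  1  1  1  1  1  1  1  1  1  2
 Z  0  1  1  2  2  2  2  2  2  2  2  2
 L  0  1  1  2  2  3  3  3  3  3  3  3
 Z  0  1  1  2  3  3  4  4  4  4  4  4
 Z  0  1  1  2  3  3  4  5  5  5  5  5
 Z  0  1  1  2  3  3  4  5  5  5  6  6
 G  0  1  1  2  3  3  4  5  6  6  6  6
 G  0  1  1  2  3  3  4  5  6  7  7  7
 Z  0  1  1  2  3  3  4  5  6  7  8  8
 P  0  1  2  2  3  3  4  5  6  7  8  9
dp[11][11] = 9. One LCS (by backtracking along matches): PZLZZGGZP.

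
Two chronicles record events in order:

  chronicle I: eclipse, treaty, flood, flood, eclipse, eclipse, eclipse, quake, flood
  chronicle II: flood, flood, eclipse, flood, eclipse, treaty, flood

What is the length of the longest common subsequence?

5

Taking flood (chronicle I #3, chronicle II #1), then flood (chronicle I #4, chronicle II #2), then eclipse (chronicle I #5, chronicle II #3), then eclipse (chronicle I #6, chronicle II #5), then flood (chronicle I #9, chronicle II #7) gives a common subsequence of length 5. dp[9][7] = 5 confirms this is the maximum.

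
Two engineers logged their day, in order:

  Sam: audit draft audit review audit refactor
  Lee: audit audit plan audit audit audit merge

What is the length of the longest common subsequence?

3

Match audit (Sam #1, Lee #4), then audit (Sam #3, Lee #5), then audit (Sam #5, Lee #6) — 3 tasks in the same relative order in both. Since dp[6][7] = 3, nothing longer is possible.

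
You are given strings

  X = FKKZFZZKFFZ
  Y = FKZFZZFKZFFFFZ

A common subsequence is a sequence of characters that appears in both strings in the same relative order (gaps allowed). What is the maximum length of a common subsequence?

Taking F [1,1] → K [3,2] → Z [4,3] → F [5,4] → Z [6,5] → Z [7,6] → K [8,8] → F [9,12] → F [10,13] → Z [11,14] gives a common subsequence of length 10. dp[11][14] = 10 confirms this is the maximum.

10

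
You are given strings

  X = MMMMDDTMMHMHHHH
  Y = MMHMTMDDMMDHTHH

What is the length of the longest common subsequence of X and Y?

Pick M at X[1]=Y[1]; then M at X[2]=Y[2]; then M at X[3]=Y[4]; then M at X[4]=Y[6]; then D at X[5]=Y[7]; then D at X[6]=Y[8]; then M at X[8]=Y[9]; then M at X[9]=Y[10]; then H at X[10]=Y[12]; then H at X[14]=Y[14]; then H at X[15]=Y[15]; all 11 characters appear in both, in order. Since dp[15][15] = 11, nothing longer is possible.

11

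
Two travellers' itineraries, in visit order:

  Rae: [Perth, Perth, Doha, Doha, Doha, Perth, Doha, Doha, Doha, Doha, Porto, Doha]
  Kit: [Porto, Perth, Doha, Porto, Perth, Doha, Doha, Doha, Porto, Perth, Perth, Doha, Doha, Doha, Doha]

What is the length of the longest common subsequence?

10

Taking Perth [1,2], then Perth [2,5], then Doha [3,6], then Doha [4,7], then Doha [5,8], then Perth [6,11], then Doha [8,12], then Doha [9,13], then Doha [10,14], then Doha [12,15] gives a common subsequence of length 10. dp[12][15] = 10 confirms this is the maximum.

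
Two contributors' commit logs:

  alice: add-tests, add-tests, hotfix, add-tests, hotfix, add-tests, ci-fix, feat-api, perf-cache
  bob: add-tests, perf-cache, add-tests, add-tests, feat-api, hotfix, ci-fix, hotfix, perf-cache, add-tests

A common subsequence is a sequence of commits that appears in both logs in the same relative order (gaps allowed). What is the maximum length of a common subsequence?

Match add-tests [1,1] → add-tests [2,3] → add-tests [4,4] → hotfix [5,6] → ci-fix [7,7] → perf-cache [9,9] — 6 commits in the same relative order in both. Since dp[9][10] = 6, nothing longer is possible.

6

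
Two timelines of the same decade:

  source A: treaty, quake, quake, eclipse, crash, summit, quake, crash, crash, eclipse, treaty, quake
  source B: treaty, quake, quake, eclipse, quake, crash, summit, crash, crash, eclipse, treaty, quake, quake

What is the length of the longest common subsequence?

11

One common subsequence of length 11: treaty at source A[1]=source B[1]; then quake at source A[2]=source B[2]; then quake at source A[3]=source B[3]; then eclipse at source A[4]=source B[4]; then crash at source A[5]=source B[6]; then summit at source A[6]=source B[7]; then crash at source A[8]=source B[8]; then crash at source A[9]=source B[9]; then eclipse at source A[10]=source B[10]; then treaty at source A[11]=source B[11]; then quake at source A[12]=source B[13]. The LCS DP gives dp[12][13] = 11, so this is optimal.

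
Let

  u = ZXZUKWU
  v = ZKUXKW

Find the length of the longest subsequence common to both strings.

4

Let dp[i][j] be the LCS length of the first i characters of u and the first j characters of v. dp[i][j] = dp[i-1][j-1]+1 when the i-th and j-th characters match, else max(dp[i-1][j], dp[i][j-1]).
    ·  Z  K  U  X  K  W
 ·  0  0  0  0  0  0  0
 Z  0  1  1  1  1  1  1
 X  0  1  1  1  2  2  2
 Z  0  1  1  1  2  2  2
 U  0  1  1  2  2  2  2
 K  0  1  2  2  2  3  3
 W  0  1  2  2  2  3  4
 U  0  1  2  3  3  3  4
dp[7][6] = 4. One LCS (by backtracking along matches): ZXKW.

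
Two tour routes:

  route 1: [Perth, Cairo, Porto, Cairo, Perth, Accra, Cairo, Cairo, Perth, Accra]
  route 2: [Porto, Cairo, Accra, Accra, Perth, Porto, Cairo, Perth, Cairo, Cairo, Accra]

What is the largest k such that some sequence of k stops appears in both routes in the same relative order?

Match Perth [1,5], Porto [3,6], Cairo [4,7], Perth [5,8], Cairo [7,9], Cairo [8,10], Accra [10,11] — 7 stops in the same relative order in both, and the DP table's final entry dp[10][11] is also 7, so no common subsequence is longer.

7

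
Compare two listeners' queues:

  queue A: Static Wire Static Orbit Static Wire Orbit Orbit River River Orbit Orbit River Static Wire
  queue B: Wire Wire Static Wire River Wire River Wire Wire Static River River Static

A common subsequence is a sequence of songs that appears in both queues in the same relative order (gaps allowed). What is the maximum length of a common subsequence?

One common subsequence of length 7: Static (queue A #1, queue B #3); then Wire (queue A #2, queue B #4); then Wire (queue A #6, queue B #6); then River (queue A #9, queue B #7); then River (queue A #10, queue B #11); then River (queue A #13, queue B #12); then Static (queue A #14, queue B #13). Since dp[15][13] = 7, nothing longer is possible.

7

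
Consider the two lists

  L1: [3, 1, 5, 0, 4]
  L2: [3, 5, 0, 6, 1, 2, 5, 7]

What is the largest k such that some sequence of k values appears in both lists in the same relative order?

Let dp[i][j] be the LCS length of the first i values of L1 and the first j values of L2. dp[i][j] = dp[i-1][j-1]+1 when the i-th and j-th values match, else max(dp[i-1][j], dp[i][j-1]).
    ·  3  5  0  6  1  2  5  7
 ·  0  0  0  0  0  0  0  0  0
 3  0  1  1  1  1  1  1  1  1
 1  0  1  1  1  1  2  2  2  2
 5  0  1  2  2  2  2  2  3  3
 0  0  1  2  3  3  3  3  3  3
 4  0  1  2  3  3  3  3  3  3
dp[5][8] = 3. One LCS (by backtracking along matches): 3, 1, 5.

3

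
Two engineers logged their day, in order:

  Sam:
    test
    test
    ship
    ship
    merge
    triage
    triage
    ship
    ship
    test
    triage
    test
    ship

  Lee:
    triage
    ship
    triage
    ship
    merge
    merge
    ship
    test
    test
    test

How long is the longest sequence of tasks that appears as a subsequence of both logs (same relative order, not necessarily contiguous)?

6

One common subsequence of length 6: ship [3,2], ship [4,4], merge [5,6], ship [8,7], test [10,9], test [12,10]. dp[13][10] = 6 confirms this is the maximum.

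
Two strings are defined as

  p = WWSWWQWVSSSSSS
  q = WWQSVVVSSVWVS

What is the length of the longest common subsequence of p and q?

7

Taking W (p #1, q #1) → W (p #2, q #2) → S (p #3, q #4) → V (p #8, q #7) → S (p #9, q #8) → S (p #10, q #9) → S (p #14, q #13) gives a common subsequence of length 7. Since dp[14][13] = 7, nothing longer is possible.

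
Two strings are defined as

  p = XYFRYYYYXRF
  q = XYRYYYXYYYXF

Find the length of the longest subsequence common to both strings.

Let dp[i][j] be the LCS length of the first i characters of p and the first j characters of q. dp[i][j] = dp[i-1][j-1]+1 when the i-th and j-th characters match, else max(dp[i-1][j], dp[i][j-1]).
    ·  X  Y  R  Y  Y  Y  X  Y  Y  Y  X  F
 ·  0  0  0  0  0  0  0  0  0  0  0  0  0
 X  0  1  1  1  1  1  1  1  1  1  1  1  1
 Y  0  1  2  2  2  2  2  2  2  2  2  2  2
 F  0  1  2  2  2  2  2  2  2  2  2  2  3
 R  0  1  2  3  3  3  3  3  3  3  3  3  3
 Y  0  1  2  3  4  4  4  4  4  4  4  4  4
 Y  0  1  2  3  4  5  5  5  5  5  5  5  5
 Y  0  1  2  3  4  5  6  6  6  6  6  6  6
 Y  0  1  2  3  4  5  6  6  7  7  7  7  7
 X  0  1  2  3  4  5  6  7  7  7  7  8  8
 R  0  1  2  3  4  5  6  7  7  7  7  8  8
 F  0  1  2  3  4  5  6  7  7  7  7  8  9
dp[11][12] = 9. One LCS (by backtracking along matches): XYRYYYYXF.

9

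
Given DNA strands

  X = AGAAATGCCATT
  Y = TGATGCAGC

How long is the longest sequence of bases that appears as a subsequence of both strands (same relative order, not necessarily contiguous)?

One common subsequence of length 6: G (X #2, Y #2), then A (X #5, Y #3), then T (X #6, Y #4), then G (X #7, Y #5), then C (X #8, Y #6), then C (X #9, Y #9). Since dp[12][9] = 6, nothing longer is possible.

6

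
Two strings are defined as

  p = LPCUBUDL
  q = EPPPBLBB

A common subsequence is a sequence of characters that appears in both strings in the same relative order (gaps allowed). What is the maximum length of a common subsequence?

3

Let dp[i][j] be the LCS length of the first i characters of p and the first j characters of q. dp[i][j] = dp[i-1][j-1]+1 when the i-th and j-th characters match, else max(dp[i-1][j], dp[i][j-1]).
    ·  E  P  P  P  B  L  B  B
 ·  0  0  0  0  0  0  0  0  0
 L  0  0  0  0  0  0  1  1  1
 P  0  0  1  1  1  1  1  1  1
 C  0  0  1  1  1  1  1  1  1
 U  0  0  1  1  1  1  1  1  1
 B  0  0  1  1  1  2  2  2  2
 U  0  0  1  1  1  2  2  2  2
 D  0  0  1  1  1  2  2  2  2
 L  0  0  1  1  1  2  3  3  3
dp[8][8] = 3. One LCS (by backtracking along matches): PBL.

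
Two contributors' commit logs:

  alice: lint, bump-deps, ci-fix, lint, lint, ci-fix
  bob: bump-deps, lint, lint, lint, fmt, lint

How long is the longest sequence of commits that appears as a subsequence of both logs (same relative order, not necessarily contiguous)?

3

Match lint at alice[1]=bob[3]; then lint at alice[4]=bob[4]; then lint at alice[5]=bob[6] — 3 commits in the same relative order in both. The LCS DP gives dp[6][6] = 3, so this is optimal.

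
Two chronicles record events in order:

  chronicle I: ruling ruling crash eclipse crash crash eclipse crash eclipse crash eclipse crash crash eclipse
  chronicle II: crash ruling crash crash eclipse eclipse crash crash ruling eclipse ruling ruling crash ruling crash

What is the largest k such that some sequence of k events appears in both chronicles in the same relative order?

One common subsequence of length 9: ruling at chronicle I[1]=chronicle II[2] → crash at chronicle I[3]=chronicle II[4] → eclipse at chronicle I[4]=chronicle II[5] → eclipse at chronicle I[7]=chronicle II[6] → crash at chronicle I[8]=chronicle II[7] → crash at chronicle I[10]=chronicle II[8] → eclipse at chronicle I[11]=chronicle II[10] → crash at chronicle I[12]=chronicle II[13] → crash at chronicle I[13]=chronicle II[15]. The LCS DP gives dp[14][15] = 9, so this is optimal.

9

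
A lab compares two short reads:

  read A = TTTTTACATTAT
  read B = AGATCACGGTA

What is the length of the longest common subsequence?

5

One common subsequence of length 5: T (read A #1, read B #4) → A (read A #6, read B #6) → C (read A #7, read B #7) → T (read A #10, read B #10) → A (read A #11, read B #11). dp[12][11] = 5 confirms this is the maximum.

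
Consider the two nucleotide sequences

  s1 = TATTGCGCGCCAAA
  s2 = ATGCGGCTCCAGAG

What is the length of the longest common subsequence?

10

Taking A (s1 #2, s2 #1), T (s1 #4, s2 #2), G (s1 #5, s2 #3), C (s1 #6, s2 #4), G (s1 #7, s2 #6), C (s1 #8, s2 #7), C (s1 #10, s2 #9), C (s1 #11, s2 #10), A (s1 #12, s2 #11), A (s1 #13, s2 #13) gives a common subsequence of length 10. The LCS DP gives dp[14][14] = 10, so this is optimal.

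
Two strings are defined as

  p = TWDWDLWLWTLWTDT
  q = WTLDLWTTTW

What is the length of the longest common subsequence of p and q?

Pick T [1,2], then D [5,4], then L [8,5], then W [9,6], then T [10,7], then T [13,8], then T [15,9]; all 7 characters appear in both, in order. The LCS DP gives dp[15][10] = 7, so this is optimal.

7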